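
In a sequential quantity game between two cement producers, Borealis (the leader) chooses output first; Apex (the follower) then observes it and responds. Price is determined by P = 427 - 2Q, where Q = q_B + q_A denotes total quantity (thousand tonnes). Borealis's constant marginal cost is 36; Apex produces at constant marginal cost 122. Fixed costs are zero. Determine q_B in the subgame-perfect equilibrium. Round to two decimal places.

119.25

The follower Apex best-responds to any q_B: π_A = (427 - 2Q)q_A - 122q_A.
Follower FOC: 305 - 2q_B - 4q_A = 0, so q_A(q_B) = (305 - 2q_B)/4.
Borealis substitutes q_A(q_B) into its own profit: π_B = q_B(427 - 2q_B - (305 - 2q_B)/2) - 36q_B = (549/2 - q_B)q_B - 36q_B.
Leader FOC: 477/2 - 2q_B = 0, so q_B = 477/4.
Then q_A = (305 - 2·(477/4))/4 = 133/8.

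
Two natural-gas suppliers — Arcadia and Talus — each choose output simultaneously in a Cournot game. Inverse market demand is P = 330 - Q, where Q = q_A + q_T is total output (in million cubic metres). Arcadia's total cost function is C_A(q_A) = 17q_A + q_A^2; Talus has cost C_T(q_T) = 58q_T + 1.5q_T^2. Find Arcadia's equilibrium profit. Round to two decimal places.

Arcadia's profit: π_A = (330 - Q)q_A - (17q_A + q_A²). Setting ∂π_A/∂q_A = 0: 313 - 4q_A - (q_T) = 0.
Talus's first-order condition: 272 - 5q_T - (q_A) = 0.
Rearranging gives the reaction functions q_A = (313 - q_T)/4 and q_T = (272 - q_A)/5.
Substituting one into the other gives q_A = 1293/19 and q_T = 775/19.
Price P = 330 - 108.8421 = 221.1579.
Arcadia's profit: 221.1579·(1293/19) - 17·(1293/19) - (1293/19)² = 9262.3213.

9262.32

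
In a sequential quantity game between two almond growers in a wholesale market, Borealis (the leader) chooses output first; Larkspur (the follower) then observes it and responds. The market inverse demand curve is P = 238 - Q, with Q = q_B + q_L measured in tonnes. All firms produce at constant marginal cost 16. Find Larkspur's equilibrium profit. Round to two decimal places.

Solve by backward induction. Given q_B, the follower Larkspur maximises π_L = (238 - q_B - q_L)q_L - 16q_L.
Setting the follower's marginal profit to zero, 222 - q_B - 2q_L = 0, i.e. q_L = (222 - q_B)/2.
The leader anticipates this reaction. Substituting into P = 238 - Q gives P = 127 - (1/2)q_B, so π_B = (127 - (1/2)q_B)q_B - 16q_B.
Leader FOC: 111 - q_B = 0, so q_B = 111.
Then q_L = (222 - 111)/2 = 111/2.
Price P = 238 - 333/2 = 143/2.
Larkspur's profit: (143/2 - 16)·(111/2) = 3080.2500.

3080.25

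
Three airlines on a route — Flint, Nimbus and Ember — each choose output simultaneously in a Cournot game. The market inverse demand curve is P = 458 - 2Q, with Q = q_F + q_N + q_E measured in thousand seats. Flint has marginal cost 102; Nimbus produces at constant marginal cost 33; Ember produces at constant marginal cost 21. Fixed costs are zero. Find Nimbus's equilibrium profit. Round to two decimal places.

Flint's profit: π_F = (458 - 2Q)q_F - (102q_F). Setting ∂π_F/∂q_F = 0: 356 - 4q_F - 2(q_N + q_E) = 0.
Nimbus's first-order condition: 425 - 4q_N - 2(q_F + q_E) = 0.
Ember's profit: π_E = (458 - 2Q)q_E - (21q_E). Setting ∂π_E/∂q_E = 0: 437 - 4q_E - 2(q_F + q_N) = 0.
Adding the 3 conditions: 1218 − 4Q − 4Q = 0, i.e. Q = 609/4.
Back-substituting: q_F = (356 − 609/2)/2 = 103/4, q_N = (425 − 609/2)/2 = 241/4, q_E = (437 − 609/2)/2 = 265/4.
Price P = 458 - 2·(609/4) = 307/2.
Nimbus's profit: (307/2 - 33)·(241/4) = 7260.1250.

7260.13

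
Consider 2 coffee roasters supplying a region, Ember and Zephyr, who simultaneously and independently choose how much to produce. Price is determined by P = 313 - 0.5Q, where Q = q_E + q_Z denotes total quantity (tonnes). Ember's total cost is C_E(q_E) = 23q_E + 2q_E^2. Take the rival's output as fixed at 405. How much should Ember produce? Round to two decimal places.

With the rival's output fixed at 405, Ember's profit is π_E = (313 - (1/2)·405 - (1/2)q_E)q_E - (23q_E + 2q_E²) = (221/2 - (1/2)q_E)q_E - (23q_E + 2q_E²).
∂π_E/∂q_E = 175/2 - 5q_E = 0, so q_E = 35/2.

17.50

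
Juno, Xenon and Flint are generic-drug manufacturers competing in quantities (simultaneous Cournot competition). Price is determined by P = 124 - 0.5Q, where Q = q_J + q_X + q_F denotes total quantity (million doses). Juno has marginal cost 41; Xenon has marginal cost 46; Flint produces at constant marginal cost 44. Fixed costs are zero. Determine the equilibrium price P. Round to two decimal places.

63.75

Juno's profit: π_J = (124 - 0.5Q)q_J - (41q_J). Setting ∂π_J/∂q_J = 0: 83 - q_J - (1/2)(q_X + q_F) = 0.
Xenon's first-order condition: 78 - q_X - (1/2)(q_J + q_F) = 0.
Flint's profit: π_F = (124 - 0.5Q)q_F - (44q_F). Setting ∂π_F/∂q_F = 0: 80 - q_F - (1/2)(q_J + q_X) = 0.
Adding the 3 first-order conditions: 241 − 2Q = 0, so Q = 241/2.
Back-substituting: q_J = (83 − 241/4)/(1/2) = 91/2, q_X = (78 − 241/4)/(1/2) = 71/2, q_F = (80 − 241/4)/(1/2) = 79/2.
Total output Q = 241/2, so price P = 124 - (1/2)·(241/2) = 255/4.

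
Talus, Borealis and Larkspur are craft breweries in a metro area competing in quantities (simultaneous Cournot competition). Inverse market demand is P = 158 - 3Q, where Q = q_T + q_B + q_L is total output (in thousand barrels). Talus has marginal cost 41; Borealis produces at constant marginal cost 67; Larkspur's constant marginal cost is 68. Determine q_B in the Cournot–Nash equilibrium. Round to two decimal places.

5.50

Talus's profit: π_T = (158 - 3Q)q_T - (41q_T). Setting ∂π_T/∂q_T = 0: 117 - 6q_T - 3(q_B + q_L) = 0.
Borealis's first-order condition: 91 - 6q_B - 3(q_T + q_L) = 0.
Larkspur's profit: π_L = (158 - 3Q)q_L - (68q_L). Setting ∂π_L/∂q_L = 0: 90 - 6q_L - 3(q_T + q_B) = 0.
Adding the 3 conditions: 298 − 6Q − 6Q = 0, i.e. Q = 149/6.
Back-substituting: q_T = (117 − 149/2)/3 = 85/6, q_B = (91 − 149/2)/3 = 11/2, q_L = (90 − 149/2)/3 = 31/6.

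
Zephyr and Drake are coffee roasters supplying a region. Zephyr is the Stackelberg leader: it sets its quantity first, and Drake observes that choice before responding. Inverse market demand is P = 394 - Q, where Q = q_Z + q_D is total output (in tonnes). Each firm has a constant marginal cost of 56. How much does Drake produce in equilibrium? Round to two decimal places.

The follower Drake best-responds to any q_Z: π_D = (394 - Q)q_D - 56q_D.
Follower FOC: 338 - q_Z - 2q_D = 0, so q_D(q_Z) = (338 - q_Z)/2.
Zephyr substitutes q_D(q_Z) into its own profit: π_Z = q_Z(394 - q_Z - (338 - q_Z)/2) - 56q_Z = (225 - (1/2)q_Z)q_Z - 56q_Z.
The leader's first-order condition 169 - q_Z = 0 yields q_Z = 169.
Then q_D = (338 - 169)/2 = 169/2.

84.50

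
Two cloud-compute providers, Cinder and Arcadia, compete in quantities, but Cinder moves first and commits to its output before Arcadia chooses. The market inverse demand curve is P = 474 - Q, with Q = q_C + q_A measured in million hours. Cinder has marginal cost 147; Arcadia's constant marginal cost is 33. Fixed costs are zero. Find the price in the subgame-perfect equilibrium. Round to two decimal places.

200.25

Solve by backward induction. Given q_C, the follower Arcadia maximises π_A = (474 - q_C - q_A)q_A - 33q_A.
∂π_A/∂q_A = 441 - q_C - 2q_A = 0 gives the reaction function q_A = (441 - q_C)/2.
The leader anticipates this reaction. Substituting into P = 474 - Q gives P = 507/2 - (1/2)q_C, so π_C = (507/2 - (1/2)q_C)q_C - 147q_C.
Maximising: ∂π_C/∂q_C = 213/2 - q_C = 0, giving q_C = 213/2.
Then q_A = (441 - 213/2)/2 = 669/4.
Total output Q = 1095/4, so price P = 474 - 1095/4 = 801/4.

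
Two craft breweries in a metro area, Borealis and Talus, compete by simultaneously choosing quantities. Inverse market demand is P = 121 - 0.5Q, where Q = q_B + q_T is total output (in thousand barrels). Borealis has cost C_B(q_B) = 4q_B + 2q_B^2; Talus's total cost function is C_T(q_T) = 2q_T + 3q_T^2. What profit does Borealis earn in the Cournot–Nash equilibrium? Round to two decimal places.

Borealis's profit: π_B = (121 - 0.5Q)q_B - (4q_B + 2q_B²). Setting ∂π_B/∂q_B = 0: 117 - 5q_B - (1/2)(q_T) = 0.
Talus's first-order condition: 119 - 7q_T - (1/2)(q_B) = 0.
So q_B = (117 - (1/2)q_T)/5 and q_T = (119 - (1/2)q_B)/7.
Substituting one into the other gives q_B = 21.8561 and q_T = 15.4388.
Price P = 121 - (1/2)·37.2950 = 102.3525.
Borealis's profit: 102.3525·21.8561 - 4·21.8561 - 2·21.8561² = 1194.2244.

1194.22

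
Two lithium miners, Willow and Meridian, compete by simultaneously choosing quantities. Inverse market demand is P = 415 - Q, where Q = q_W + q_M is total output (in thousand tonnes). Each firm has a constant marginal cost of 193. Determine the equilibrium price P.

Each firm earns π_i = (415 - Q)q_i - 193q_i.
Setting ∂π_i/∂q_i = 0 with rivals' quantities fixed: 222 - 2q_i - q_j = 0.
By symmetry each firm produces the same amount; substituting q_j = q_i yields q_i = 222/3 = 74.
Total output Q = 148, so price P = 415 - 148 = 267.

267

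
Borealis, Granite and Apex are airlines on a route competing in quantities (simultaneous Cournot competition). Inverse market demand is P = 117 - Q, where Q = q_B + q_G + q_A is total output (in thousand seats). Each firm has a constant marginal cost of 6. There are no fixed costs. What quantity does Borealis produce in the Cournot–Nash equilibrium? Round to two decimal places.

27.75

A representative firm's profit is π_i = q_i(117 - Q) - 6q_i.
Setting ∂π_i/∂q_i = 0 with rivals' quantities fixed: 111 - 2q_i - Σ_{j≠i} q_j = 0.
By symmetry each firm produces the same amount; substituting Σ_{j≠i} q_j = 2q_i yields q_i = 111/4.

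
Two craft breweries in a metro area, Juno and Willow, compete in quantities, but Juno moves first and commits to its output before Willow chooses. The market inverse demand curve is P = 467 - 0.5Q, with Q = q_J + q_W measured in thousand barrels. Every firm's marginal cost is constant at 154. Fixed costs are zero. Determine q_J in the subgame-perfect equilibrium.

313

The follower Willow best-responds to any q_J: π_W = (467 - 0.5Q)q_W - 154q_W.
∂π_W/∂q_W = 313 - (1/2)q_J - q_W = 0 gives the reaction function q_W = (313 - (1/2)q_J).
Juno substitutes q_W(q_J) into its own profit: π_J = q_J(467 - (1/2)q_J - (313 - (1/2)q_J)/2) - 154q_J = (621/2 - (1/4)q_J)q_J - 154q_J.
The leader's first-order condition 313/2 - (1/2)q_J = 0 yields q_J = 313.
Then q_W = (313 - (1/2)·313) = 313/2.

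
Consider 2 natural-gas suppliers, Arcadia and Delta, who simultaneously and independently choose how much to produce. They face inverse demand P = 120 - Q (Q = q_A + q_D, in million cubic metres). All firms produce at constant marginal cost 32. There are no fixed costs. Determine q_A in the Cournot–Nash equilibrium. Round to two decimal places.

Each firm earns π_i = (120 - Q)q_i - 32q_i.
Setting ∂π_i/∂q_i = 0 with rivals' quantities fixed: 88 - 2q_i - q_j = 0.
By symmetry each firm produces the same amount; substituting q_j = q_i yields q_i = 88/3.

29.33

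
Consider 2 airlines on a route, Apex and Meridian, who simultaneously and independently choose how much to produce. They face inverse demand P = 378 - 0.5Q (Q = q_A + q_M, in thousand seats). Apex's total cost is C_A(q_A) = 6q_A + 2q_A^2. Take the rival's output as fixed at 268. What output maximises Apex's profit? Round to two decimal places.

47.60

With the rival's output fixed at 268, Apex's profit is π_A = (378 - (1/2)·268 - (1/2)q_A)q_A - (6q_A + 2q_A²) = (244 - (1/2)q_A)q_A - (6q_A + 2q_A²).
∂π_A/∂q_A = 238 - 5q_A = 0, so q_A = 238/5.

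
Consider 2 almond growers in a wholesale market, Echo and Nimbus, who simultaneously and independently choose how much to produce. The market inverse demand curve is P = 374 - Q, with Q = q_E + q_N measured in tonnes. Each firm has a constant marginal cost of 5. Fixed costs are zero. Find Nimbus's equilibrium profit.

A representative firm's profit is π_i = q_i(374 - Q) - 5q_i.
First-order condition (treating rivals' output as given): 369 - 2q_i - q_j = 0.
With identical firms every q_j equals q_i, so q_j = q_i and 369 = 3q_i, giving q_i = 123.
Price P = 374 - 246 = 128.
Nimbus's profit: (128 - 5)·123 = 15129.

15129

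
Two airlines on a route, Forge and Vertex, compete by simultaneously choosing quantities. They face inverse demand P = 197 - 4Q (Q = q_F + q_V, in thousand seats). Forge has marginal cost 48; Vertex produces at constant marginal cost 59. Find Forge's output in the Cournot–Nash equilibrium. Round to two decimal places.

13.33

Forge's profit: π_F = (197 - 4Q)q_F - (48q_F). Setting ∂π_F/∂q_F = 0: 149 - 8q_F - 4(q_V) = 0.
Vertex's profit: π_V = (197 - 4Q)q_V - (59q_V). Setting ∂π_V/∂q_V = 0: 138 - 8q_V - 4(q_F) = 0.
Best responses: q_F = (149 - 4q_V)/8, q_V = (138 - 4q_F)/8.
Solving the pair: q_F = 40/3, q_V = 127/12.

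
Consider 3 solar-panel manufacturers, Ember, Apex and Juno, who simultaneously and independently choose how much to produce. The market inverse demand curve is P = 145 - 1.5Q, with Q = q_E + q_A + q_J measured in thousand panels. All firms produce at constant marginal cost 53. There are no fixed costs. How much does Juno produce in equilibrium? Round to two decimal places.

15.33

A representative firm's profit is π_i = q_i(145 - 1.5Q) - 53q_i.
First-order condition (treating rivals' output as given): 92 - 3q_i - (3/2)·Σ_{j≠i} q_j = 0.
With identical firms every q_j equals q_i, so Σ_{j≠i} q_j = 2q_i and 92 = 6q_i, giving q_i = 46/3.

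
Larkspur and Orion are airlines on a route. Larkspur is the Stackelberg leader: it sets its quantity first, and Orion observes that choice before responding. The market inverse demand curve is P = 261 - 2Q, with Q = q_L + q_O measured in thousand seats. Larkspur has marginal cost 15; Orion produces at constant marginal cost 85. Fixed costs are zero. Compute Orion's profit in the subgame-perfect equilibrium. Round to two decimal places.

40.50

The follower Orion best-responds to any q_L: π_O = (261 - 2Q)q_O - 85q_O.
Follower FOC: 176 - 2q_L - 4q_O = 0, so q_O(q_L) = (176 - 2q_L)/4.
The leader anticipates this reaction. Substituting into P = 261 - 2Q gives P = 173 - q_L, so π_L = (173 - q_L)q_L - 15q_L.
Maximising: ∂π_L/∂q_L = 158 - 2q_L = 0, giving q_L = 79.
Then q_O = (176 - 2·79)/4 = 9/2.
Price P = 261 - 2·(167/2) = 94.
Orion's profit: (94 - 85)·(9/2) = 81/2.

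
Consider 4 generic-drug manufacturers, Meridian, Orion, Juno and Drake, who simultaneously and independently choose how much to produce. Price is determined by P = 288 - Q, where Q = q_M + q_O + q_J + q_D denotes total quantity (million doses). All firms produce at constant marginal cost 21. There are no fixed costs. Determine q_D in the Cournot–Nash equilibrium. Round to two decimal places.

53.40

Each firm earns π_i = (288 - Q)q_i - 21q_i.
Setting ∂π_i/∂q_i = 0 with rivals' quantities fixed: 267 - 2q_i - Σ_{j≠i} q_j = 0.
By symmetry each firm produces the same amount; substituting Σ_{j≠i} q_j = 3q_i yields q_i = 267/5.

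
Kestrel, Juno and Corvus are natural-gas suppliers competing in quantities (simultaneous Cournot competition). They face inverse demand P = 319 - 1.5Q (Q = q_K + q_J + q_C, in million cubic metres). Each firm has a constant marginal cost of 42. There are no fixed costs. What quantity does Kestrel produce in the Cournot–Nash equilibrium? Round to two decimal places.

Each firm earns π_i = (319 - 1.5Q)q_i - 42q_i.
First-order condition (treating rivals' output as given): 277 - 3q_i - (3/2)·Σ_{j≠i} q_j = 0.
By symmetry each firm produces the same amount; substituting Σ_{j≠i} q_j = 2q_i yields q_i = 277/6.

46.17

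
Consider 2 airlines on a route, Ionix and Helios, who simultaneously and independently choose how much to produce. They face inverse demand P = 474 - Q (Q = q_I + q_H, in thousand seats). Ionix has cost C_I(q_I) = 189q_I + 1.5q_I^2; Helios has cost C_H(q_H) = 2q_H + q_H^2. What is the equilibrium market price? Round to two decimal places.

Ionix's profit: π_I = (474 - Q)q_I - (189q_I + (3/2)q_I²). Setting ∂π_I/∂q_I = 0: 285 - 5q_I - (q_H) = 0.
Helios's first-order condition: 472 - 4q_H - (q_I) = 0.
Best responses: q_I = (285 - q_H)/5, q_H = (472 - q_I)/4.
Substituting one into the other gives q_I = 668/19 and q_H = 109.2105.
Total output Q = 144.3684, so price P = 474 - 144.3684 = 329.6316.

329.63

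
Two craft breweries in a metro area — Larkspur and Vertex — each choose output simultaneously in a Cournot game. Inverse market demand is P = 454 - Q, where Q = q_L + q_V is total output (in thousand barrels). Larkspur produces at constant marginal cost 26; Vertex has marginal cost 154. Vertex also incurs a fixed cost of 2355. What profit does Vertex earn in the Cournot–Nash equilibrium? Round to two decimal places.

932.11

Larkspur's profit: π_L = (454 - Q)q_L - (26q_L). Setting ∂π_L/∂q_L = 0: 428 - 2q_L - (q_V) = 0.
Vertex's first-order condition: 300 - 2q_V - (q_L) = 0.
So q_L = (428 - q_V)/2 and q_V = (300 - q_L)/2.
Substituting one into the other gives q_L = 556/3 and q_V = 172/3.
Price P = 454 - 728/3 = 634/3.
Vertex's profit: (634/3 - 154)·(172/3) - 2355 = 932.1111.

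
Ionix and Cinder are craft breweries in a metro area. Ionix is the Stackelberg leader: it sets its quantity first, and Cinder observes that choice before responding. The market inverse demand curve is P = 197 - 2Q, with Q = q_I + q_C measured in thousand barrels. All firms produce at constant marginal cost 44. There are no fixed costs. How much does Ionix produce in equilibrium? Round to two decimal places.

38.25

The follower Cinder best-responds to any q_I: π_C = (197 - 2Q)q_C - 44q_C.
Setting the follower's marginal profit to zero, 153 - 2q_I - 4q_C = 0, i.e. q_C = (153 - 2q_I)/4.
Ionix substitutes q_C(q_I) into its own profit: π_I = q_I(197 - 2q_I - (153 - 2q_I)/2) - 44q_I = (241/2 - q_I)q_I - 44q_I.
Leader FOC: 153/2 - 2q_I = 0, so q_I = 153/4.
Then q_C = (153 - 2·(153/4))/4 = 153/8.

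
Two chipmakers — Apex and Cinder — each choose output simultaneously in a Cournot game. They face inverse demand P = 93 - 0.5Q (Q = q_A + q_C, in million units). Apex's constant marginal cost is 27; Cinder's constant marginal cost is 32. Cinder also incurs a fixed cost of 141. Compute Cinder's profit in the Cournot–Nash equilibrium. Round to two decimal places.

555.89

Apex's profit: π_A = (93 - 0.5Q)q_A - (27q_A). Setting ∂π_A/∂q_A = 0: 66 - q_A - (1/2)(q_C) = 0.
Cinder's profit: π_C = (93 - 0.5Q)q_C - (32q_C). Setting ∂π_C/∂q_C = 0: 61 - q_C - (1/2)(q_A) = 0.
Rearranging gives the reaction functions q_A = (66 - (1/2)q_C) and q_C = (61 - (1/2)q_A).
Substituting one into the other gives q_A = 142/3 and q_C = 112/3.
Price P = 93 - (1/2)·(254/3) = 152/3.
Cinder's profit: (152/3 - 32)·(112/3) - 141 = 555.8889.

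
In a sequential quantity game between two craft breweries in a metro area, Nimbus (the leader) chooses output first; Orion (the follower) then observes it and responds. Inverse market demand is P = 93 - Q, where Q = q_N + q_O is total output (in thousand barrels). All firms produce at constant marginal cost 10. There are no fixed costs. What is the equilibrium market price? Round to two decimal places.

30.75

Solve by backward induction. Given q_N, the follower Orion maximises π_O = (93 - q_N - q_O)q_O - 10q_O.
Setting the follower's marginal profit to zero, 83 - q_N - 2q_O = 0, i.e. q_O = (83 - q_N)/2.
Nimbus substitutes q_O(q_N) into its own profit: π_N = q_N(93 - q_N - (83 - q_N)/2) - 10q_N = (103/2 - (1/2)q_N)q_N - 10q_N.
Leader FOC: 83/2 - q_N = 0, so q_N = 83/2.
Then q_O = (83 - 83/2)/2 = 83/4.
Total output Q = 249/4, so price P = 93 - 249/4 = 123/4.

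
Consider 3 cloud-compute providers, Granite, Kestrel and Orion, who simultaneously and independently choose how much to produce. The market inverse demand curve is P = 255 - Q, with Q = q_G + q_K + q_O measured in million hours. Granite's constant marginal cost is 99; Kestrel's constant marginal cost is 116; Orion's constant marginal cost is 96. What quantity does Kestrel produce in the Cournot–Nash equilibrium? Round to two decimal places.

Granite's profit: π_G = (255 - Q)q_G - (99q_G). Setting ∂π_G/∂q_G = 0: 156 - 2q_G - (q_K + q_O) = 0.
Kestrel's first-order condition: 139 - 2q_K - (q_G + q_O) = 0.
Orion's first-order condition: 159 - 2q_O - (q_G + q_K) = 0.
Adding the 3 first-order conditions: 454 − 4Q = 0, so Q = 227/2.
Back-substituting: q_G = (156 − 227/2) = 85/2, q_K = (139 − 227/2) = 51/2, q_O = (159 − 227/2) = 91/2.

25.50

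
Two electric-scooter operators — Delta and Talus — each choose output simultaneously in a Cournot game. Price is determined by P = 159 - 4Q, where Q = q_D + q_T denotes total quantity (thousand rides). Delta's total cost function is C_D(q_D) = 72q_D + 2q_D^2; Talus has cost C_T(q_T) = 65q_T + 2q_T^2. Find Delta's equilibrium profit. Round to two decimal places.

163.41

Delta's profit: π_D = (159 - 4Q)q_D - (72q_D + 2q_D²). Setting ∂π_D/∂q_D = 0: 87 - 12q_D - 4(q_T) = 0.
Talus's first-order condition: 94 - 12q_T - 4(q_D) = 0.
So q_D = (87 - 4q_T)/12 and q_T = (94 - 4q_D)/12.
Solving the pair: q_D = 167/32, q_T = 195/32.
Price P = 159 - 4·(181/16) = 455/4.
Delta's profit: (455/4)·(167/32) - 72·(167/32) - 2(167/32)² = 163.4121.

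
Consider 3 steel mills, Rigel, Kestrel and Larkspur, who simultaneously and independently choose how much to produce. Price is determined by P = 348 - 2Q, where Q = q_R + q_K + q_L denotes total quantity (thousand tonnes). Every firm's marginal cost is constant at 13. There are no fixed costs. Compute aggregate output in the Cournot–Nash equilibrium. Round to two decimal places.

125.63

Each firm earns π_i = (348 - 2Q)q_i - 13q_i.
Setting ∂π_i/∂q_i = 0 with rivals' quantities fixed: 335 - 4q_i - 2·Σ_{j≠i} q_j = 0.
By symmetry each firm produces the same amount; substituting Σ_{j≠i} q_j = 2q_i yields q_i = 335/8.
Total output Q = 335/8 + 335/8 + 335/8 = 1005/8.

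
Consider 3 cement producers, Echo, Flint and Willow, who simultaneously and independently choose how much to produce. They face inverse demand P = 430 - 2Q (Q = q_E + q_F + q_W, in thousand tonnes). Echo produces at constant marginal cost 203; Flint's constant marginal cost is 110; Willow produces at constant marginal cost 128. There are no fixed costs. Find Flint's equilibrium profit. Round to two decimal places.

Echo's profit: π_E = (430 - 2Q)q_E - (203q_E). Setting ∂π_E/∂q_E = 0: 227 - 4q_E - 2(q_F + q_W) = 0.
Flint's first-order condition: 320 - 4q_F - 2(q_E + q_W) = 0.
Willow's first-order condition: 302 - 4q_W - 2(q_E + q_F) = 0.
Adding the 3 first-order conditions: 849 − 8Q = 0, so Q = 849/8.
Back-substituting: q_E = (227 − 849/4)/2 = 59/8, q_F = (320 − 849/4)/2 = 431/8, q_W = (302 − 849/4)/2 = 359/8.
Price P = 430 - 2·(849/8) = 871/4.
Flint's profit: (871/4 - 110)·(431/8) = 5805.0313.

5805.03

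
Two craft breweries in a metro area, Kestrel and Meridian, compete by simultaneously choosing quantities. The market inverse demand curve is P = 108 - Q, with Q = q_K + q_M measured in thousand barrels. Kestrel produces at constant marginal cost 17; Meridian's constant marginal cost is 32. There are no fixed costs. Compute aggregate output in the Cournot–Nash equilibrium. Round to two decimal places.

55.67

Kestrel's profit: π_K = (108 - Q)q_K - (17q_K). Setting ∂π_K/∂q_K = 0: 91 - 2q_K - (q_M) = 0.
Meridian's profit: π_M = (108 - Q)q_M - (32q_M). Setting ∂π_M/∂q_M = 0: 76 - 2q_M - (q_K) = 0.
So q_K = (91 - q_M)/2 and q_M = (76 - q_K)/2.
Substituting one into the other gives q_K = 106/3 and q_M = 61/3.
Total output Q = 106/3 + 61/3 = 167/3.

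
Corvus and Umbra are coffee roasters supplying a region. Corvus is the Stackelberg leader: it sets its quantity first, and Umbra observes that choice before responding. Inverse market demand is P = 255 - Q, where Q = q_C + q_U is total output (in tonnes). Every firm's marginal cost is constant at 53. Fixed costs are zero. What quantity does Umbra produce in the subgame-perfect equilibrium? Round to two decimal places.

Solve by backward induction. Given q_C, the follower Umbra maximises π_U = (255 - q_C - q_U)q_U - 53q_U.
∂π_U/∂q_U = 202 - q_C - 2q_U = 0 gives the reaction function q_U = (202 - q_C)/2.
The leader anticipates this reaction. Substituting into P = 255 - Q gives P = 154 - (1/2)q_C, so π_C = (154 - (1/2)q_C)q_C - 53q_C.
Maximising: ∂π_C/∂q_C = 101 - q_C = 0, giving q_C = 101.
Then q_U = (202 - 101)/2 = 101/2.

50.50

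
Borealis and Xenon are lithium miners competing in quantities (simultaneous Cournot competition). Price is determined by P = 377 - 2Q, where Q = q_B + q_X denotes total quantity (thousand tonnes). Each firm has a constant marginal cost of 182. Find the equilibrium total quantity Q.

65

A representative firm's profit is π_i = q_i(377 - 2Q) - 182q_i.
First-order condition (treating rivals' output as given): 195 - 4q_i - 2q_j = 0.
With identical firms every q_j equals q_i, so q_j = q_i and 195 = 6q_i, giving q_i = 65/2.
Total output Q = 65/2 + 65/2 = 65.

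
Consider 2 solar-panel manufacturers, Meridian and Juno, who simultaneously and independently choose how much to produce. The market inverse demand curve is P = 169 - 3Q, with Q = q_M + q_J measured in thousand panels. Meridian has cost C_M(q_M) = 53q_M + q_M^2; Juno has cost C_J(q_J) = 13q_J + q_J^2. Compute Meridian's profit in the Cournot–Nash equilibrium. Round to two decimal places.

Meridian's profit: π_M = (169 - 3Q)q_M - (53q_M + q_M²). Setting ∂π_M/∂q_M = 0: 116 - 8q_M - 3(q_J) = 0.
Juno's profit: π_J = (169 - 3Q)q_J - (13q_J + q_J²). Setting ∂π_J/∂q_J = 0: 156 - 8q_J - 3(q_M) = 0.
Rearranging gives the reaction functions q_M = (116 - 3q_J)/8 and q_J = (156 - 3q_M)/8.
Substituting one into the other gives q_M = 92/11 and q_J = 180/11.
Price P = 169 - 3·(272/11) = 1043/11.
Meridian's profit: (1043/11)·(92/11) - 53·(92/11) - (92/11)² = 279.8017.

279.80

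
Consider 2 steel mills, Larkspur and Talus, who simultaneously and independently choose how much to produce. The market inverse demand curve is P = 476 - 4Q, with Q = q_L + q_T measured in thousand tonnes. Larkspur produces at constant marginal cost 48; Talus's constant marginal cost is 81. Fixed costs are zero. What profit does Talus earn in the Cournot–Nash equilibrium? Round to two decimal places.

Larkspur's profit: π_L = (476 - 4Q)q_L - (48q_L). Setting ∂π_L/∂q_L = 0: 428 - 8q_L - 4(q_T) = 0.
Talus's profit: π_T = (476 - 4Q)q_T - (81q_T). Setting ∂π_T/∂q_T = 0: 395 - 8q_T - 4(q_L) = 0.
Best responses: q_L = (428 - 4q_T)/8, q_T = (395 - 4q_L)/8.
Solving the pair: q_L = 461/12, q_T = 181/6.
Price P = 476 - 4·(823/12) = 605/3.
Talus's profit: (605/3 - 81)·(181/6) = 3640.1111.

3640.11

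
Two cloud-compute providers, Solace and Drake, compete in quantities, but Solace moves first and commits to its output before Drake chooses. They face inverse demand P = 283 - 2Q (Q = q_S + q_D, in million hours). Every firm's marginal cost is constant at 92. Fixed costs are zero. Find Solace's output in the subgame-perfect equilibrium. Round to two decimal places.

Solve by backward induction. Given q_S, the follower Drake maximises π_D = (283 - 2q_S - 2q_D)q_D - 92q_D.
Setting the follower's marginal profit to zero, 191 - 2q_S - 4q_D = 0, i.e. q_D = (191 - 2q_S)/4.
Solace substitutes q_D(q_S) into its own profit: π_S = q_S(283 - 2q_S - (191 - 2q_S)/2) - 92q_S = (375/2 - q_S)q_S - 92q_S.
Leader FOC: 191/2 - 2q_S = 0, so q_S = 191/4.
Then q_D = (191 - 2·(191/4))/4 = 191/8.

47.75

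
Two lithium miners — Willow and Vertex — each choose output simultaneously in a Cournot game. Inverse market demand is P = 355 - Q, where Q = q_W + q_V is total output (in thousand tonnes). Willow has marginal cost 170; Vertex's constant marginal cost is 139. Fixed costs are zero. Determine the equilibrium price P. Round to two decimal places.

Willow's profit: π_W = (355 - Q)q_W - (170q_W). Setting ∂π_W/∂q_W = 0: 185 - 2q_W - (q_V) = 0.
Vertex's profit: π_V = (355 - Q)q_V - (139q_V). Setting ∂π_V/∂q_V = 0: 216 - 2q_V - (q_W) = 0.
Best responses: q_W = (185 - q_V)/2, q_V = (216 - q_W)/2.
Solving the pair: q_W = 154/3, q_V = 247/3.
Total output Q = 401/3, so price P = 355 - 401/3 = 664/3.

221.33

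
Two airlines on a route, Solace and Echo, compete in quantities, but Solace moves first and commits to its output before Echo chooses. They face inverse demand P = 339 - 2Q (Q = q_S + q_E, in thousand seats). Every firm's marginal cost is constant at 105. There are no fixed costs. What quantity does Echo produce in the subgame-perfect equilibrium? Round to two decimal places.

Solve by backward induction. Given q_S, the follower Echo maximises π_E = (339 - 2q_S - 2q_E)q_E - 105q_E.
∂π_E/∂q_E = 234 - 2q_S - 4q_E = 0 gives the reaction function q_E = (234 - 2q_S)/4.
The leader anticipates this reaction. Substituting into P = 339 - 2Q gives P = 222 - q_S, so π_S = (222 - q_S)q_S - 105q_S.
Maximising: ∂π_S/∂q_S = 117 - 2q_S = 0, giving q_S = 117/2.
Then q_E = (234 - 2·(117/2))/4 = 117/4.

29.25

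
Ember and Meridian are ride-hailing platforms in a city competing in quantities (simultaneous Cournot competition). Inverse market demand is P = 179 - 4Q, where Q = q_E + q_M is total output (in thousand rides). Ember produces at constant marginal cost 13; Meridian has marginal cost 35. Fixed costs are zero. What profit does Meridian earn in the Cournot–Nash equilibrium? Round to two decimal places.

Ember's profit: π_E = (179 - 4Q)q_E - (13q_E). Setting ∂π_E/∂q_E = 0: 166 - 8q_E - 4(q_M) = 0.
Meridian's profit: π_M = (179 - 4Q)q_M - (35q_M). Setting ∂π_M/∂q_M = 0: 144 - 8q_M - 4(q_E) = 0.
Best responses: q_E = (166 - 4q_M)/8, q_M = (144 - 4q_E)/8.
Substituting one into the other gives q_E = 47/3 and q_M = 61/6.
Price P = 179 - 4·(155/6) = 227/3.
Meridian's profit: (227/3 - 35)·(61/6) = 413.4444.

413.44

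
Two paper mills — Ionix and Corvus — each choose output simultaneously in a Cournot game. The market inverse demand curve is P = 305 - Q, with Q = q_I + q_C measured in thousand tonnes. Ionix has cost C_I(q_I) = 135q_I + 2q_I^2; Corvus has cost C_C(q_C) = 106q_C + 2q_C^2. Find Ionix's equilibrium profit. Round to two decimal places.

1650.71

Ionix's profit: π_I = (305 - Q)q_I - (135q_I + 2q_I²). Setting ∂π_I/∂q_I = 0: 170 - 6q_I - (q_C) = 0.
Corvus's first-order condition: 199 - 6q_C - (q_I) = 0.
Best responses: q_I = (170 - q_C)/6, q_C = (199 - q_I)/6.
Solving the pair: q_I = 821/35, q_C = 1024/35.
Price P = 305 - 369/7 = 1766/7.
Ionix's profit: (1766/7)·(821/35) - 135·(821/35) - 2(821/35)² = 1650.7127.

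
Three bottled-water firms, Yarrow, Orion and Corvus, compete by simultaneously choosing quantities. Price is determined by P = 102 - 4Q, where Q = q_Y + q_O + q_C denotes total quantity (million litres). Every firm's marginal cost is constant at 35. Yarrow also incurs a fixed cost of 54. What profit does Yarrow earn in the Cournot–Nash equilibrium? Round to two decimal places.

16.14

A representative firm's profit is π_i = q_i(102 - 4Q) - 35q_i.
First-order condition (treating rivals' output as given): 67 - 8q_i - 4·Σ_{j≠i} q_j = 0.
With identical firms every q_j equals q_i, so Σ_{j≠i} q_j = 2q_i and 67 = 16q_i, giving q_i = 67/16.
Price P = 102 - 4·(201/16) = 207/4.
Yarrow's profit: (207/4 - 35)·(67/16) - 54 = 1033/64.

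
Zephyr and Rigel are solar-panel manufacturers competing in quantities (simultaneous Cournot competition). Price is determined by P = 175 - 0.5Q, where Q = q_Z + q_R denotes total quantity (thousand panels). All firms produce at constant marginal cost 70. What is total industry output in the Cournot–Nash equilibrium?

140

Each firm earns π_i = (175 - 0.5Q)q_i - 70q_i.
Setting ∂π_i/∂q_i = 0 with rivals' quantities fixed: 105 - q_i - (1/2)q_j = 0.
With identical firms every q_j equals q_i, so q_j = q_i and 105 = (3/2)q_i, giving q_i = 70.
Total output Q = 70 + 70 = 140.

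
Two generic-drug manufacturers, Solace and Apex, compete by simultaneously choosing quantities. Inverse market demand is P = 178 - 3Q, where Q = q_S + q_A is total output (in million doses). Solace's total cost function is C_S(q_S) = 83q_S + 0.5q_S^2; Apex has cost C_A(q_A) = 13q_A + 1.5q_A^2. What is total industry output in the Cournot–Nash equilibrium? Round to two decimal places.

Solace's profit: π_S = (178 - 3Q)q_S - (83q_S + (1/2)q_S²). Setting ∂π_S/∂q_S = 0: 95 - 7q_S - 3(q_A) = 0.
Apex's profit: π_A = (178 - 3Q)q_A - (13q_A + (3/2)q_A²). Setting ∂π_A/∂q_A = 0: 165 - 9q_A - 3(q_S) = 0.
Best responses: q_S = (95 - 3q_A)/7, q_A = (165 - 3q_S)/9.
Substituting one into the other gives q_S = 20/3 and q_A = 145/9.
Total output Q = 20/3 + 145/9 = 205/9.

22.78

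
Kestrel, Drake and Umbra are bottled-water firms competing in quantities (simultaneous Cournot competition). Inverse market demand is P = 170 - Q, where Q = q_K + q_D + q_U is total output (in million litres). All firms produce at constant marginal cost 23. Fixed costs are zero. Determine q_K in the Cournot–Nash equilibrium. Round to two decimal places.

36.75

Each firm earns π_i = (170 - Q)q_i - 23q_i.
Setting ∂π_i/∂q_i = 0 with rivals' quantities fixed: 147 - 2q_i - Σ_{j≠i} q_j = 0.
With identical firms every q_j equals q_i, so Σ_{j≠i} q_j = 2q_i and 147 = 4q_i, giving q_i = 147/4.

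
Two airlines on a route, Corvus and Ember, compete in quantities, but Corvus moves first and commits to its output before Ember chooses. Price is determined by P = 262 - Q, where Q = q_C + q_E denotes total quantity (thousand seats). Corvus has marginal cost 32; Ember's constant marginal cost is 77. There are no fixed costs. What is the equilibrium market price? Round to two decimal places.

Solve by backward induction. Given q_C, the follower Ember maximises π_E = (262 - q_C - q_E)q_E - 77q_E.
Follower FOC: 185 - q_C - 2q_E = 0, so q_E(q_C) = (185 - q_C)/2.
Corvus substitutes q_E(q_C) into its own profit: π_C = q_C(262 - q_C - (185 - q_C)/2) - 32q_C = (339/2 - (1/2)q_C)q_C - 32q_C.
Maximising: ∂π_C/∂q_C = 275/2 - q_C = 0, giving q_C = 275/2.
Then q_E = (185 - 275/2)/2 = 95/4.
Total output Q = 645/4, so price P = 262 - 645/4 = 403/4.

100.75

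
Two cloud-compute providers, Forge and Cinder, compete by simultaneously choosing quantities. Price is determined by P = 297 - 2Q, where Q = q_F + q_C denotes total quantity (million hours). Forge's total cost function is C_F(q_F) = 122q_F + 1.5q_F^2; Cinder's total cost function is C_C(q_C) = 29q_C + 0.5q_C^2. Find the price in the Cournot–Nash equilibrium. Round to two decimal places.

176.68

Forge's profit: π_F = (297 - 2Q)q_F - (122q_F + (3/2)q_F²). Setting ∂π_F/∂q_F = 0: 175 - 7q_F - 2(q_C) = 0.
Cinder's profit: π_C = (297 - 2Q)q_C - (29q_C + (1/2)q_C²). Setting ∂π_C/∂q_C = 0: 268 - 5q_C - 2(q_F) = 0.
Best responses: q_F = (175 - 2q_C)/7, q_C = (268 - 2q_F)/5.
Solving the pair: q_F = 339/31, q_C = 1526/31.
Total output Q = 1865/31, so price P = 297 - 2·(1865/31) = 176.6774.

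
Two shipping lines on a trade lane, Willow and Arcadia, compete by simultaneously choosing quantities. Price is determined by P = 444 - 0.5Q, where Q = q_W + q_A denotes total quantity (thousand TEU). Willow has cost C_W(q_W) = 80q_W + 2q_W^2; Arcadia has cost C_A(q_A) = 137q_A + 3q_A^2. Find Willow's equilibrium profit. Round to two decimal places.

Willow's profit: π_W = (444 - 0.5Q)q_W - (80q_W + 2q_W²). Setting ∂π_W/∂q_W = 0: 364 - 5q_W - (1/2)(q_A) = 0.
Arcadia's first-order condition: 307 - 7q_A - (1/2)(q_W) = 0.
So q_W = (364 - (1/2)q_A)/5 and q_A = (307 - (1/2)q_W)/7.
Substituting one into the other gives q_W = 68.9065 and q_A = 38.9353.
Price P = 444 - (1/2)·107.8417 = 390.0791.
Willow's profit: 390.0791·68.9065 - 80·68.9065 - 2·68.9065² = 11870.2557.

11870.26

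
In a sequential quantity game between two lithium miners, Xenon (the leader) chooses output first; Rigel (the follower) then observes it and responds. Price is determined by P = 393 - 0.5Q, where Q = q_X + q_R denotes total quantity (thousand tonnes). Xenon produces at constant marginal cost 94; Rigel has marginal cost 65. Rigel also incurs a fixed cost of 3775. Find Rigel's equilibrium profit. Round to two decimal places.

Solve by backward induction. Given q_X, the follower Rigel maximises π_R = (393 - (1/2)q_X - (1/2)q_R)q_R - 65q_R.
∂π_R/∂q_R = 328 - (1/2)q_X - q_R = 0 gives the reaction function q_R = (328 - (1/2)q_X).
Xenon substitutes q_R(q_X) into its own profit: π_X = q_X(393 - (1/2)q_X - (328 - (1/2)q_X)/2) - 94q_X = (229 - (1/4)q_X)q_X - 94q_X.
Leader FOC: 135 - (1/2)q_X = 0, so q_X = 270.
Then q_R = (328 - (1/2)·270) = 193.
Price P = 393 - (1/2)·463 = 323/2.
Rigel's profit: (323/2 - 65)·193 - 3775 = 14849.5000.

14849.50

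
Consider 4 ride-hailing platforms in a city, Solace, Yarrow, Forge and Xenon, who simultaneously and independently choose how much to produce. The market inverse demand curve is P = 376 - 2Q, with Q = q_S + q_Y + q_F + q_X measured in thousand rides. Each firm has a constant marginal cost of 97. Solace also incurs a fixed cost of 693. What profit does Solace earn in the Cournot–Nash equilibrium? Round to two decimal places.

863.82

Each firm earns π_i = (376 - 2Q)q_i - 97q_i.
Setting ∂π_i/∂q_i = 0 with rivals' quantities fixed: 279 - 4q_i - 2·Σ_{j≠i} q_j = 0.
By symmetry each firm produces the same amount; substituting Σ_{j≠i} q_j = 3q_i yields q_i = 279/10.
Price P = 376 - 2·(558/5) = 764/5.
Solace's profit: (764/5 - 97)·(279/10) - 693 = 863.8200.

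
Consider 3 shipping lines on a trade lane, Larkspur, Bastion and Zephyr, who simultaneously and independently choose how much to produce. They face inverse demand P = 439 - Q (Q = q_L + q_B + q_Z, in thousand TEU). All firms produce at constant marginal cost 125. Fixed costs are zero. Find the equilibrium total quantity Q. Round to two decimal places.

Each firm earns π_i = (439 - Q)q_i - 125q_i.
Setting ∂π_i/∂q_i = 0 with rivals' quantities fixed: 314 - 2q_i - Σ_{j≠i} q_j = 0.
By symmetry each firm produces the same amount; substituting Σ_{j≠i} q_j = 2q_i yields q_i = 314/4 = 157/2.
Total output Q = 157/2 + 157/2 + 157/2 = 471/2.

235.50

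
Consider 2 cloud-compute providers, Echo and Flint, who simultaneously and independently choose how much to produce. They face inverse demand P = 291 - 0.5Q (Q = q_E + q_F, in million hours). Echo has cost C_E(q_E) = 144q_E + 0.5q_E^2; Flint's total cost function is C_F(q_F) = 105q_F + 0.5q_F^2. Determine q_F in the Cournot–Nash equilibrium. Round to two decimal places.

Echo's profit: π_E = (291 - 0.5Q)q_E - (144q_E + (1/2)q_E²). Setting ∂π_E/∂q_E = 0: 147 - 2q_E - (1/2)(q_F) = 0.
Flint's profit: π_F = (291 - 0.5Q)q_F - (105q_F + (1/2)q_F²). Setting ∂π_F/∂q_F = 0: 186 - 2q_F - (1/2)(q_E) = 0.
Rearranging gives the reaction functions q_E = (147 - (1/2)q_F)/2 and q_F = (186 - (1/2)q_E)/2.
Solving the pair: q_E = 268/5, q_F = 398/5.

79.60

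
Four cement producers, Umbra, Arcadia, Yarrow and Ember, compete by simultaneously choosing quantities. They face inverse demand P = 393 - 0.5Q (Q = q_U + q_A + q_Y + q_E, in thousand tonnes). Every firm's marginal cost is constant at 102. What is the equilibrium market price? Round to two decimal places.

A representative firm's profit is π_i = q_i(393 - 0.5Q) - 102q_i.
First-order condition (treating rivals' output as given): 291 - q_i - (1/2)·Σ_{j≠i} q_j = 0.
With identical firms every q_j equals q_i, so Σ_{j≠i} q_j = 3q_i and 291 = (5/2)q_i, giving q_i = 582/5.
Total output Q = 465.6000, so price P = 393 - (1/2)·465.6000 = 801/5.

160.20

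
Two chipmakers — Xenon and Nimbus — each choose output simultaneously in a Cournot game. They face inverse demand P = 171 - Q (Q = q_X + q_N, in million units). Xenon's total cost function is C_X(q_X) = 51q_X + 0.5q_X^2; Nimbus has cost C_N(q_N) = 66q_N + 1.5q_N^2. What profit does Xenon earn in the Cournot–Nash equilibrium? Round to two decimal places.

Xenon's profit: π_X = (171 - Q)q_X - (51q_X + (1/2)q_X²). Setting ∂π_X/∂q_X = 0: 120 - 3q_X - (q_N) = 0.
Nimbus's first-order condition: 105 - 5q_N - (q_X) = 0.
Rearranging gives the reaction functions q_X = (120 - q_N)/3 and q_N = (105 - q_X)/5.
Solving the pair: q_X = 495/14, q_N = 195/14.
Price P = 171 - 345/7 = 852/7.
Xenon's profit: (852/7)·(495/14) - 51·(495/14) - (1/2)(495/14)² = 1875.1913.

1875.19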